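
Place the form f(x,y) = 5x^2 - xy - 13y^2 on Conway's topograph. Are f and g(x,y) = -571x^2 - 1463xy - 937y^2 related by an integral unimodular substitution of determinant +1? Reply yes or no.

D₁ = 261, D₂ = 261
river cycle of f (length 8): (5, 9, -9), (-9, 9, 5), (5, 11, -7), (-7, 3, 9), (9, 15, -1), (-1, 15, 9), (9, 3, -7), (-7, 11, 5)
river cycle of g (length 8): (-7, 11, 5), (5, 9, -9), (-9, 9, 5), (5, 11, -7), (-7, 3, 9), (9, 15, -1), (-1, 15, 9), (9, 3, -7)
cycles coincide ⇒ equivalent

yes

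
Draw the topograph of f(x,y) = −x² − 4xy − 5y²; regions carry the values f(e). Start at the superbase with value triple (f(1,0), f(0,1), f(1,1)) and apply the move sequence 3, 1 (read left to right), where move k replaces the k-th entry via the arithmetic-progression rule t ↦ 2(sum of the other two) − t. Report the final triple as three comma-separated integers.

start (-1,-5,-10) = (f(1,0),f(0,1),f(1,1))
replace slot 3: 2·((-1)+(-5)) − (-10) = -2 → (-1,-5,-2)
replace slot 1: 2·((-5)+(-2)) − (-1) = -13 → (-13,-5,-2)

-13,-5,-2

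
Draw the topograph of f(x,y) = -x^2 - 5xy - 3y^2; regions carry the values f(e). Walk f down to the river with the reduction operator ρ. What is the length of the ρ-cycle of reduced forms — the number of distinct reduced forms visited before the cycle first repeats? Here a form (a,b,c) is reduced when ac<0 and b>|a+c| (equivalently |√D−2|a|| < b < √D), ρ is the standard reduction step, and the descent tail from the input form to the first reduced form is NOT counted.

D = 13, ⌊√D⌋ = 3
descent: ρ → (-3,-1,1)
descent: ρ → (1,3,-1)  [lands on river]
river: ρ → (-1,3,1)
ρ-cycle length = 2 (tail of 2 descent steps not counted)

2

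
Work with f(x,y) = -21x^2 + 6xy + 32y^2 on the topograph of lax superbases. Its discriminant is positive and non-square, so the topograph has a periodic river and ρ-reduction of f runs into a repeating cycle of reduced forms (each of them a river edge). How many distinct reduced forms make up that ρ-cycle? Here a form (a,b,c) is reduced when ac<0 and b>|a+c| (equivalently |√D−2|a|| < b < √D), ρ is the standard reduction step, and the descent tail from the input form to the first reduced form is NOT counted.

D = 2724, ⌊√D⌋ = 52
descent: ρ → (32,-6,-21)
descent: ρ → (-21,48,5)  [lands on river]
river: ρ → (5,52,-1)
river: ρ → (-1,52,5)
river: ρ → (5,48,-21)
river: ρ → (-21,36,17)
river: ρ → (17,32,-25)
river: ρ → (-25,18,24)
river: ρ → (24,30,-19)
river: ρ → (-19,46,8)
river: ρ → (8,50,-7)
river: ρ → (-7,48,15)
river: ρ → (15,42,-16)
river: ρ → (-16,22,35)
river: ρ → (35,48,-3)
river: ρ → (-3,48,35)
river: ρ → (35,22,-16)
river: ρ → (-16,42,15)
river: ρ → (15,48,-7)
river: ρ → (-7,50,8)
river: ρ → (8,46,-19)
river: ρ → (-19,30,24)
river: ρ → (24,18,-25)
river: ρ → (-25,32,17)
river: ρ → (17,36,-21)
ρ-cycle length = 24 (tail of 2 descent steps not counted)

24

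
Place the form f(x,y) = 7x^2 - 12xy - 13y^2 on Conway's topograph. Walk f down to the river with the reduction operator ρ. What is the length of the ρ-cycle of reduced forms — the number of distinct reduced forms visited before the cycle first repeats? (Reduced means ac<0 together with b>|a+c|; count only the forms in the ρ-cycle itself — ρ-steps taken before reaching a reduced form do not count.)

D = 508, ⌊√D⌋ = 22
descent: ρ → (-13,12,7)  [lands on river]
river: ρ → (7,16,-9)
river: ρ → (-9,20,3)
river: ρ → (3,22,-2)
river: ρ → (-2,22,3)
river: ρ → (3,20,-9)
river: ρ → (-9,16,7)
river: ρ → (7,12,-13)
river: ρ → (-13,14,6)
river: ρ → (6,22,-1)
river: ρ → (-1,22,6)
river: ρ → (6,14,-13)
ρ-cycle length = 12 (tail of 1 descent step not counted)

12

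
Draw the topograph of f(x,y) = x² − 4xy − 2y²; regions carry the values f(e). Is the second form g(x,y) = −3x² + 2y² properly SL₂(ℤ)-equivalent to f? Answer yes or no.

D₁ = 24, D₂ = 24
river cycle of f (length 2): (-2, 4, 1), (1, 4, -2)
river cycle of g (length 2): (2, 4, -1), (-1, 4, 2)
cycles differ ⇒ inequivalent

no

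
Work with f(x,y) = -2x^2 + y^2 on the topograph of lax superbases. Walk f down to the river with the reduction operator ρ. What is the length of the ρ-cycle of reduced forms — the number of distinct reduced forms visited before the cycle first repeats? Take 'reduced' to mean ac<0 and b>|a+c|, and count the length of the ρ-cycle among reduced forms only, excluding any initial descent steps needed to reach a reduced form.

D = 8, ⌊√D⌋ = 2
descent: ρ → (1,2,-1)  [lands on river]
river: ρ → (-1,2,1)
ρ-cycle length = 2 (tail of 1 descent step not counted)

2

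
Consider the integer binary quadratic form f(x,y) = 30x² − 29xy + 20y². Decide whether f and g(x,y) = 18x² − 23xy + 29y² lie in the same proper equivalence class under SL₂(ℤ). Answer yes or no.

D₁ = -1559, D₂ = -1559
f: flip: (30,-29,20)→(20,29,30)
f: translate: b→-11 (≡29 mod 40), so (20,29,30)→(20,-11,21)
f: reduced (well bottom): (20,-11,21) with a≤c, −a<b≤a
g: translate: b→13 (≡-23 mod 36), so (18,-23,29)→(18,13,24)
g: reduced (well bottom): (18,13,24) with a≤c, −a<b≤a
reduced forms (20, -11, 21) vs (18, 13, 24) ⇒ inequivalent

no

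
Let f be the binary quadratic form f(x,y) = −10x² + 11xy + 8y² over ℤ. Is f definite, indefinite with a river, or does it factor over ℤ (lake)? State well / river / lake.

D = b²−4ac = 11² − 4·(-10)·8 = 441
D = 21² is a perfect square ⇒ form factors over ℤ ⇒ lakes

lake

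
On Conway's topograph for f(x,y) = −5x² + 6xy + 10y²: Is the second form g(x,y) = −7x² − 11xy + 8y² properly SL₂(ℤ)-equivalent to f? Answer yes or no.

D₁ = 236, D₂ = 345
discriminants differ ⇒ not SL₂(ℤ)-equivalent

no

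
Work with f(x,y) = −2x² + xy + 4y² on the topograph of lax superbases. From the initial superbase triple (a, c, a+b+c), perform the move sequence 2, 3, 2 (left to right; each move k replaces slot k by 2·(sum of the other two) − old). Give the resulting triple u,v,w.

start (-2,4,3) = (f(1,0),f(0,1),f(1,1))
replace slot 2: 2·((-2)+3) − 4 = -2 → (-2,-2,3)
replace slot 3: 2·((-2)+(-2)) − 3 = -11 → (-2,-2,-11)
replace slot 2: 2·((-2)+(-11)) − (-2) = -24 → (-2,-24,-11)

-2,-24,-11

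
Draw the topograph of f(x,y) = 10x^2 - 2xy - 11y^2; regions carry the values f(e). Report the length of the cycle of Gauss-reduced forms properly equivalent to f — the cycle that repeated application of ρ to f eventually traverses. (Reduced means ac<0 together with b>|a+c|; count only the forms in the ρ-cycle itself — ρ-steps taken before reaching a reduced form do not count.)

D = 444, ⌊√D⌋ = 21
descent: ρ → (-11,2,10)  [lands on river]
river: ρ → (10,18,-3)
river: ρ → (-3,18,10)
river: ρ → (10,2,-11)
river: ρ → (-11,20,1)
river: ρ → (1,20,-11)
ρ-cycle length = 6 (tail of 1 descent step not counted)

6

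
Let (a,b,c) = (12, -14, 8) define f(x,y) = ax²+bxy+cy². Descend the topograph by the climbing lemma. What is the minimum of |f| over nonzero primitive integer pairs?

translate: b→10 (≡-14 mod 24), so (12,-14,8)→(12,10,6)
flip: (12,10,6)→(6,-10,12)
translate: b→2 (≡-10 mod 12), so (6,-10,12)→(6,2,8)
reduced (well bottom): (6,2,8) with a≤c, −a<b≤a
well minimum = a = 6

6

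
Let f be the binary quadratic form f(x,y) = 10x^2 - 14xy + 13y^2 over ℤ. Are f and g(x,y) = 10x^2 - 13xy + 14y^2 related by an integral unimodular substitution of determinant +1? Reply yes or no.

D₁ = -324, D₂ = -391
discriminants differ ⇒ not SL₂(ℤ)-equivalent

no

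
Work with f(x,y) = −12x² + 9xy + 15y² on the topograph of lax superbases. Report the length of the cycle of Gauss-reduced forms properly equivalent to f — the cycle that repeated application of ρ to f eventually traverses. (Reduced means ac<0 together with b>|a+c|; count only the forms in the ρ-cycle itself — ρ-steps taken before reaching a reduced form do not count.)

D = 801, ⌊√D⌋ = 28
river: ρ → (15,21,-6)
river: ρ → (-6,27,3)
river: ρ → (3,27,-6)
river: ρ → (-6,21,15)
river: ρ → (15,9,-12)
river: ρ → (-12,15,12)
river: ρ → (12,9,-15)
river: ρ → (-15,21,6)
river: ρ → (6,27,-3)
river: ρ → (-3,27,6)
river: ρ → (6,21,-15)
river: ρ → (-15,9,12)
river: ρ → (12,15,-12)
river: ρ → (-12,9,15)
ρ-cycle length = 14 (tail of 0 descent steps not counted)

14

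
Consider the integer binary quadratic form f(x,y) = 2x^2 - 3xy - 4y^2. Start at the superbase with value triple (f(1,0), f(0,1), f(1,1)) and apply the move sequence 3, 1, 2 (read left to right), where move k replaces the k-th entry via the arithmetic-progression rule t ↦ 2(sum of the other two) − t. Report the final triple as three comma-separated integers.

start (2,-4,-5) = (f(1,0),f(0,1),f(1,1))
replace slot 3: 2·(2+(-4)) − (-5) = 1 → (2,-4,1)
replace slot 1: 2·((-4)+1) − 2 = -8 → (-8,-4,1)
replace slot 2: 2·((-8)+1) − (-4) = -10 → (-8,-10,1)

-8,-10,1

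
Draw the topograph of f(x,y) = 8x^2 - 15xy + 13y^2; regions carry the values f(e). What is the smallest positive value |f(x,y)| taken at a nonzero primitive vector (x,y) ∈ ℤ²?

translate: b→1 (≡-15 mod 16), so (8,-15,13)→(8,1,6)
flip: (8,1,6)→(6,-1,8)
reduced (well bottom): (6,-1,8) with a≤c, −a<b≤a
well minimum = a = 6

6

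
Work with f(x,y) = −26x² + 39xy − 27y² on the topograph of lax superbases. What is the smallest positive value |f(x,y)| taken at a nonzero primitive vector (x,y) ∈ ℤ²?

translate: b→13 (≡-39 mod 52), so (26,-39,27)→(26,13,14)
flip: (26,13,14)→(14,-13,26)
reduced (well bottom): (14,-13,26) with a≤c, −a<b≤a
well minimum |f| = |-14| = 14 (negative-definite)

14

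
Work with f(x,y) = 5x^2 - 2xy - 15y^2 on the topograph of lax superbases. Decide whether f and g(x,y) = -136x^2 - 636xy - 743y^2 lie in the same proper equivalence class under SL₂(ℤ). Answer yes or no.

D₁ = 304, D₂ = 304
river cycle of f (length 12): (5, 8, -12), (-12, 16, 1), (1, 16, -12), (-12, 8, 5), (5, 12, -8), (-8, 4, 9), (9, 14, -3), (-3, 16, 4), (4, 16, -3), (-3, 14, 9), … (2 more)
river cycle of g (length 12): (5, 8, -12), (-12, 16, 1), (1, 16, -12), (-12, 8, 5), (5, 12, -8), (-8, 4, 9), (9, 14, -3), (-3, 16, 4), (4, 16, -3), (-3, 14, 9), … (2 more)
cycles coincide ⇒ equivalent

yes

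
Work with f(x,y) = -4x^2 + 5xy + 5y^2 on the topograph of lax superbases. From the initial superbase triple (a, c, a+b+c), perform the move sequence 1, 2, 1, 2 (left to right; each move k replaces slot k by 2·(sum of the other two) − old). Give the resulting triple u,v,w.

start (-4,5,6) = (f(1,0),f(0,1),f(1,1))
replace slot 1: 2·(5+6) − (-4) = 26 → (26,5,6)
replace slot 2: 2·(26+6) − 5 = 59 → (26,59,6)
replace slot 1: 2·(59+6) − 26 = 104 → (104,59,6)
replace slot 2: 2·(104+6) − 59 = 161 → (104,161,6)

104,161,6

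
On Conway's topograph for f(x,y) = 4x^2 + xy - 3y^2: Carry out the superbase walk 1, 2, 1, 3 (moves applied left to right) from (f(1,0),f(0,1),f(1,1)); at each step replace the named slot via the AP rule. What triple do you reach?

start (4,-3,2) = (f(1,0),f(0,1),f(1,1))
replace slot 1: 2·((-3)+2) − 4 = -6 → (-6,-3,2)
replace slot 2: 2·((-6)+2) − (-3) = -5 → (-6,-5,2)
replace slot 1: 2·((-5)+2) − (-6) = 0 → (0,-5,2)
replace slot 3: 2·(0+(-5)) − 2 = -12 → (0,-5,-12)

0,-5,-12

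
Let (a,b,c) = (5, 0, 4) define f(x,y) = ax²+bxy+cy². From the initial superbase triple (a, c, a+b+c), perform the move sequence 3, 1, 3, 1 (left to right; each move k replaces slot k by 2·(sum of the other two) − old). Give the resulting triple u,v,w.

start (5,4,9) = (f(1,0),f(0,1),f(1,1))
replace slot 3: 2·(5+4) − 9 = 9 → (5,4,9)
replace slot 1: 2·(4+9) − 5 = 21 → (21,4,9)
replace slot 3: 2·(21+4) − 9 = 41 → (21,4,41)
replace slot 1: 2·(4+41) − 21 = 69 → (69,4,41)

69,4,41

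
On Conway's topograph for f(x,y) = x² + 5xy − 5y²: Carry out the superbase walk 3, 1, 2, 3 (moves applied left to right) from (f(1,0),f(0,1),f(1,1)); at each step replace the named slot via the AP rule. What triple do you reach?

start (1,-5,1) = (f(1,0),f(0,1),f(1,1))
replace slot 3: 2·(1+(-5)) − 1 = -9 → (1,-5,-9)
replace slot 1: 2·((-5)+(-9)) − 1 = -29 → (-29,-5,-9)
replace slot 2: 2·((-29)+(-9)) − (-5) = -71 → (-29,-71,-9)
replace slot 3: 2·((-29)+(-71)) − (-9) = -191 → (-29,-71,-191)

-29,-71,-191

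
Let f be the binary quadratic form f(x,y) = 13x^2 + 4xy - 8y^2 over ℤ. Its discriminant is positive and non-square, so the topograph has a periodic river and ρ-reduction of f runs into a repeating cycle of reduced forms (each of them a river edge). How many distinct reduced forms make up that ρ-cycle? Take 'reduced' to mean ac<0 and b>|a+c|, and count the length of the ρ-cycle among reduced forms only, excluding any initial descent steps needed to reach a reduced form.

D = 432, ⌊√D⌋ = 20
descent: ρ → (-8,12,9)  [lands on river]
river: ρ → (9,6,-11)
river: ρ → (-11,16,4)
river: ρ → (4,16,-11)
river: ρ → (-11,6,9)
river: ρ → (9,12,-8)
river: ρ → (-8,20,1)
river: ρ → (1,20,-8)
ρ-cycle length = 8 (tail of 1 descent step not counted)

8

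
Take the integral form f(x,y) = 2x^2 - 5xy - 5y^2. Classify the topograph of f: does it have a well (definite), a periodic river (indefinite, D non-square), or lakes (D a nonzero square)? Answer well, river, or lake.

D = b²−4ac = (-5)² − 4·2·(-5) = 65
D > 0 non-square ⇒ indefinite ⇒ periodic river

river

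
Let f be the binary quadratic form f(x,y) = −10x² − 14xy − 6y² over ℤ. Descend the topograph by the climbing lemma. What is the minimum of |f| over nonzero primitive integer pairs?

translate: b→-6 (≡14 mod 20), so (10,14,6)→(10,-6,2)
flip: (10,-6,2)→(2,6,10)
translate: b→2 (≡6 mod 4), so (2,6,10)→(2,2,6)
reduced (well bottom): (2,2,6) with a≤c, −a<b≤a
well minimum |f| = |-2| = 2 (negative-definite)

2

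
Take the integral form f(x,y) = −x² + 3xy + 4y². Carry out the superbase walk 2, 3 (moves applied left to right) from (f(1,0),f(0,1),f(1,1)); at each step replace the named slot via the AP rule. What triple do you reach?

start (-1,4,6) = (f(1,0),f(0,1),f(1,1))
replace slot 2: 2·((-1)+6) − 4 = 6 → (-1,6,6)
replace slot 3: 2·((-1)+6) − 6 = 4 → (-1,6,4)

-1,6,4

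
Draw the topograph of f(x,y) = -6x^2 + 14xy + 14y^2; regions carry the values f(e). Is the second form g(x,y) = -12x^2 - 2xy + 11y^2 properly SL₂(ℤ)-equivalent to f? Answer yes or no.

D₁ = 532, D₂ = 532
river cycle of f (length 4): (14, 14, -6), (-6, 22, 2), (2, 22, -6), (-6, 14, 14)
river cycle of g (length 16): (11, 2, -12), (-12, 22, 1), (1, 22, -12), (-12, 2, 11), (11, 20, -3), (-3, 22, 4), (4, 18, -13), (-13, 8, 9), (9, 10, -12), (-12, 14, 7), … (6 more)
cycles differ ⇒ inequivalent

no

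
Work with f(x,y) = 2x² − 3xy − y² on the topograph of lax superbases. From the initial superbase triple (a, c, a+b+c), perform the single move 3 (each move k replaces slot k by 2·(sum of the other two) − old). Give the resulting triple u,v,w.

start (2,-1,-2) = (f(1,0),f(0,1),f(1,1))
replace slot 3: 2·(2+(-1)) − (-2) = 4 → (2,-1,4)

2,-1,4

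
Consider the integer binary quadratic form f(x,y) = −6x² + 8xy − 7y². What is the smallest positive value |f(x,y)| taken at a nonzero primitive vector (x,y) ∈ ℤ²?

translate: b→4 (≡-8 mod 12), so (6,-8,7)→(6,4,5)
flip: (6,4,5)→(5,-4,6)
reduced (well bottom): (5,-4,6) with a≤c, −a<b≤a
well minimum |f| = |-5| = 5 (negative-definite)

5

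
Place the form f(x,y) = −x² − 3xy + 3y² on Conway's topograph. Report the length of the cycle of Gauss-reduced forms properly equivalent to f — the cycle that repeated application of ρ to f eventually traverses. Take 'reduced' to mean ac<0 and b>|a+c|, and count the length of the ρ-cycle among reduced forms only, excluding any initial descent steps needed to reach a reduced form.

D = 21, ⌊√D⌋ = 4
descent: ρ → (3,3,-1)  [lands on river]
river: ρ → (-1,3,3)
ρ-cycle length = 2 (tail of 1 descent step not counted)

2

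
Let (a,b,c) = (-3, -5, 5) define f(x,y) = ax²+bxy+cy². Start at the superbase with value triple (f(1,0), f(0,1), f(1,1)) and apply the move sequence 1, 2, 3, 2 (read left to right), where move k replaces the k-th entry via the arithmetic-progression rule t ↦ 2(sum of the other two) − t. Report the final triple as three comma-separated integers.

start (-3,5,-3) = (f(1,0),f(0,1),f(1,1))
replace slot 1: 2·(5+(-3)) − (-3) = 7 → (7,5,-3)
replace slot 2: 2·(7+(-3)) − 5 = 3 → (7,3,-3)
replace slot 3: 2·(7+3) − (-3) = 23 → (7,3,23)
replace slot 2: 2·(7+23) − 3 = 57 → (7,57,23)

7,57,23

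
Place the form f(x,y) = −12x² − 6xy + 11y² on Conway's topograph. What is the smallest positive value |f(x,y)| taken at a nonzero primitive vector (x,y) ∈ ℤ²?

descent: ρ → (11,6,-12)  [lands on river]
river: ρ → (-12,18,5)
river: ρ → (5,22,-4)
river: ρ → (-4,18,15)
river: ρ → (15,12,-7)
river: ρ → (-7,16,11)
closes: descent 1, river 6
min |a| on river = 4

4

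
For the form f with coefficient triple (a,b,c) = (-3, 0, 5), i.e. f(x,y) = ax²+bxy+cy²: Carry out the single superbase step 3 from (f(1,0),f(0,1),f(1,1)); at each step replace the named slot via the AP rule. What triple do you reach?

start (-3,5,2) = (f(1,0),f(0,1),f(1,1))
replace slot 3: 2·((-3)+5) − 2 = 2 → (-3,5,2)

-3,5,2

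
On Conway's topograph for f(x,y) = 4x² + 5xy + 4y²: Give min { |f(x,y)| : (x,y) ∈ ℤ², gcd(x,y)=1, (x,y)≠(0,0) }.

translate: b→-3 (≡5 mod 8), so (4,5,4)→(4,-3,3)
flip: (4,-3,3)→(3,3,4)
reduced (well bottom): (3,3,4) with a≤c, −a<b≤a
well minimum = a = 3

3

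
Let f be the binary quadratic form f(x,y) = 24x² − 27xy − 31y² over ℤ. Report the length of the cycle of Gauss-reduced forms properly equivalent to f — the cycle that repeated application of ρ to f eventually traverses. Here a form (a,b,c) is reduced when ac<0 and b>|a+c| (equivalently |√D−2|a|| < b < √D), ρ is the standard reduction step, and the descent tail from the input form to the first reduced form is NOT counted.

D = 3705, ⌊√D⌋ = 60
descent: ρ → (-31,27,24)  [lands on river]
river: ρ → (24,21,-34)
river: ρ → (-34,47,11)
river: ρ → (11,41,-46)
river: ρ → (-46,51,6)
river: ρ → (6,57,-19)
river: ρ → (-19,57,6)
river: ρ → (6,51,-46)
river: ρ → (-46,41,11)
river: ρ → (11,47,-34)
river: ρ → (-34,21,24)
river: ρ → (24,27,-31)
river: ρ → (-31,35,20)
river: ρ → (20,45,-21)
river: ρ → (-21,39,26)
river: ρ → (26,13,-34)
river: ρ → (-34,55,5)
river: ρ → (5,55,-34)
river: ρ → (-34,13,26)
river: ρ → (26,39,-21)
river: ρ → (-21,45,20)
river: ρ → (20,35,-31)
ρ-cycle length = 22 (tail of 1 descent step not counted)

22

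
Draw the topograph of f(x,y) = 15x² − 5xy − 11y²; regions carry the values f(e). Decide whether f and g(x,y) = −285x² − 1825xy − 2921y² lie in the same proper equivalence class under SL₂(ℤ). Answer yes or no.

D₁ = 685, D₂ = 685
river cycle of f (length 14): (-11, 5, 15), (15, 25, -1), (-1, 25, 15), (15, 5, -11), (-11, 17, 9), (9, 19, -9), (-9, 17, 11), (11, 5, -15), (-15, 25, 1), (1, 25, -15), … (4 more)
river cycle of g (length 14): (-11, 5, 15), (15, 25, -1), (-1, 25, 15), (15, 5, -11), (-11, 17, 9), (9, 19, -9), (-9, 17, 11), (11, 5, -15), (-15, 25, 1), (1, 25, -15), … (4 more)
cycles coincide ⇒ equivalent

yes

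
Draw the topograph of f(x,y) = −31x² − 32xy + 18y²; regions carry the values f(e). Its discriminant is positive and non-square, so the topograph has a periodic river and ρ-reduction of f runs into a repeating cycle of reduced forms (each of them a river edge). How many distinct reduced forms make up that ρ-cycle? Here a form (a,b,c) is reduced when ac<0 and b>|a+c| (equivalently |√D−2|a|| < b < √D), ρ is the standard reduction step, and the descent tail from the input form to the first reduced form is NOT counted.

D = 3256, ⌊√D⌋ = 57
descent: ρ → (18,32,-31)  [lands on river]
river: ρ → (-31,30,19)
river: ρ → (19,46,-15)
river: ρ → (-15,44,22)
river: ρ → (22,44,-15)
river: ρ → (-15,46,19)
river: ρ → (19,30,-31)
river: ρ → (-31,32,18)
river: ρ → (18,40,-23)
river: ρ → (-23,52,6)
river: ρ → (6,56,-5)
river: ρ → (-5,54,17)
river: ρ → (17,48,-14)
river: ρ → (-14,36,35)
river: ρ → (35,34,-15)
river: ρ → (-15,56,2)
river: ρ → (2,56,-15)
river: ρ → (-15,34,35)
river: ρ → (35,36,-14)
river: ρ → (-14,48,17)
river: ρ → (17,54,-5)
river: ρ → (-5,56,6)
river: ρ → (6,52,-23)
river: ρ → (-23,40,18)
ρ-cycle length = 24 (tail of 1 descent step not counted)

24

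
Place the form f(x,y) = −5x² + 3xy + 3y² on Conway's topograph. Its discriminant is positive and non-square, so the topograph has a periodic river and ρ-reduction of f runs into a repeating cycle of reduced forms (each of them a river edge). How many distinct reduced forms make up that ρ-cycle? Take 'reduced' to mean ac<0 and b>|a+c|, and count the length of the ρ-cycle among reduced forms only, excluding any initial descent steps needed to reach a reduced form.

D = 69, ⌊√D⌋ = 8
river: ρ → (3,3,-5)
river: ρ → (-5,7,1)
river: ρ → (1,7,-5)
river: ρ → (-5,3,3)
ρ-cycle length = 4 (tail of 0 descent steps not counted)

4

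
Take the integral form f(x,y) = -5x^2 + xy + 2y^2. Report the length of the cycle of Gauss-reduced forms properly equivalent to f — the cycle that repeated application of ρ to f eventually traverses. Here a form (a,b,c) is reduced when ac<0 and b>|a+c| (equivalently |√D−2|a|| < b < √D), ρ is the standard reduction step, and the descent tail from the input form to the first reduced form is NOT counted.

D = 41, ⌊√D⌋ = 6
descent: ρ → (2,3,-4)  [lands on river]
river: ρ → (-4,5,1)
river: ρ → (1,5,-4)
river: ρ → (-4,3,2)
river: ρ → (2,5,-2)
river: ρ → (-2,3,4)
river: ρ → (4,5,-1)
river: ρ → (-1,5,4)
river: ρ → (4,3,-2)
river: ρ → (-2,5,2)
ρ-cycle length = 10 (tail of 1 descent step not counted)

10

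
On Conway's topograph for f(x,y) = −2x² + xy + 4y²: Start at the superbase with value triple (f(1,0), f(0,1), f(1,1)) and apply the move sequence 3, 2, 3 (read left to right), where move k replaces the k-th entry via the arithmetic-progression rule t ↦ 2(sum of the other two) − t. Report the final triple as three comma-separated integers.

start (-2,4,3) = (f(1,0),f(0,1),f(1,1))
replace slot 3: 2·((-2)+4) − 3 = 1 → (-2,4,1)
replace slot 2: 2·((-2)+1) − 4 = -6 → (-2,-6,1)
replace slot 3: 2·((-2)+(-6)) − 1 = -17 → (-2,-6,-17)

-2,-6,-17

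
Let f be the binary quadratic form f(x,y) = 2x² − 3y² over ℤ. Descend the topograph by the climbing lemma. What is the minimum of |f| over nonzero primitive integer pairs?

descent: ρ → (-3,0,2)
descent: ρ → (2,4,-1)  [lands on river]
river: ρ → (-1,4,2)
closes: descent 2, river 2
min |a| on river = 1

1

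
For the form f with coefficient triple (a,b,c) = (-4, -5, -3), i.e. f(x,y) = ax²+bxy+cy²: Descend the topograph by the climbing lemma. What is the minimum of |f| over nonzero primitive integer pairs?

translate: b→-3 (≡5 mod 8), so (4,5,3)→(4,-3,2)
flip: (4,-3,2)→(2,3,4)
translate: b→-1 (≡3 mod 4), so (2,3,4)→(2,-1,3)
reduced (well bottom): (2,-1,3) with a≤c, −a<b≤a
well minimum |f| = |-2| = 2 (negative-definite)

2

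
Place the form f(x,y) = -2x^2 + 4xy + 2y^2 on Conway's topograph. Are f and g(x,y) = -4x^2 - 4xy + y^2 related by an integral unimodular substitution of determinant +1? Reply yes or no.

D₁ = 32, D₂ = 32
river cycle of f (length 2): (2, 4, -2), (-2, 4, 2)
river cycle of g (length 2): (1, 4, -4), (-4, 4, 1)
cycles differ ⇒ inequivalent

no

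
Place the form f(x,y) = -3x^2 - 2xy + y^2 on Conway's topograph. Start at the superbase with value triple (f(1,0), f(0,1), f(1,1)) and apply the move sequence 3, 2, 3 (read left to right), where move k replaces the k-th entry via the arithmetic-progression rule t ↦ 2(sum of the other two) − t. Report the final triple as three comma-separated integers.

start (-3,1,-4) = (f(1,0),f(0,1),f(1,1))
replace slot 3: 2·((-3)+1) − (-4) = 0 → (-3,1,0)
replace slot 2: 2·((-3)+0) − 1 = -7 → (-3,-7,0)
replace slot 3: 2·((-3)+(-7)) − 0 = -20 → (-3,-7,-20)

-3,-7,-20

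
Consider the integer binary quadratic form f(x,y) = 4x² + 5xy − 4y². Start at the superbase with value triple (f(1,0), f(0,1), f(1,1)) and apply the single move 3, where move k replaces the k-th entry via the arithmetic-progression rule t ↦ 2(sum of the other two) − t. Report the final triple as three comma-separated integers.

start (4,-4,5) = (f(1,0),f(0,1),f(1,1))
replace slot 3: 2·(4+(-4)) − 5 = -5 → (4,-4,-5)

4,-4,-5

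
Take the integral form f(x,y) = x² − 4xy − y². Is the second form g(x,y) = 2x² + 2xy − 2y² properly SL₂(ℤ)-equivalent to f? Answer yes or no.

D₁ = 20, D₂ = 20
river cycle of f (length 2): (-1, 4, 1), (1, 4, -1)
river cycle of g (length 2): (-2, 2, 2), (2, 2, -2)
cycles differ ⇒ inequivalent

no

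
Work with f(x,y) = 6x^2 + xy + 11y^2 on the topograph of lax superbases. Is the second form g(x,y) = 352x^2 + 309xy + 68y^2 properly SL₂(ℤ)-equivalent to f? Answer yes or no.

D₁ = -263, D₂ = -263
f: reduced (well bottom): (6,1,11) with a≤c, −a<b≤a
g: flip: (352,309,68)→(68,-309,352)
g: translate: b→-37 (≡-309 mod 136), so (68,-309,352)→(68,-37,6)
g: flip: (68,-37,6)→(6,37,68)
g: translate: b→1 (≡37 mod 12), so (6,37,68)→(6,1,11)
g: reduced (well bottom): (6,1,11) with a≤c, −a<b≤a
reduced forms (6, 1, 11) vs (6, 1, 11) ⇒ equivalent

yes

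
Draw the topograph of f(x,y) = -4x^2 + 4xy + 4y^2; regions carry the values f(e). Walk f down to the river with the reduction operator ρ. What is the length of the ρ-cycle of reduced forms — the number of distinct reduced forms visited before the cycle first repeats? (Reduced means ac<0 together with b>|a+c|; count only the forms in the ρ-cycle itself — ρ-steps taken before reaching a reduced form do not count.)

D = 80, ⌊√D⌋ = 8
river: ρ → (4,4,-4)
river: ρ → (-4,4,4)
ρ-cycle length = 2 (tail of 0 descent steps not counted)

2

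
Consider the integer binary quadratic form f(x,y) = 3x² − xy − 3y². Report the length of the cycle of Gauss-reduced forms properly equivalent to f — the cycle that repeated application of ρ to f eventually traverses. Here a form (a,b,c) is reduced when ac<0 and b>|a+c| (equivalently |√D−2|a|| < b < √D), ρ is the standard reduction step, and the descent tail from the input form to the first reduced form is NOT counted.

D = 37, ⌊√D⌋ = 6
descent: ρ → (-3,1,3)  [lands on river]
river: ρ → (3,5,-1)
river: ρ → (-1,5,3)
river: ρ → (3,1,-3)
river: ρ → (-3,5,1)
river: ρ → (1,5,-3)
ρ-cycle length = 6 (tail of 1 descent step not counted)

6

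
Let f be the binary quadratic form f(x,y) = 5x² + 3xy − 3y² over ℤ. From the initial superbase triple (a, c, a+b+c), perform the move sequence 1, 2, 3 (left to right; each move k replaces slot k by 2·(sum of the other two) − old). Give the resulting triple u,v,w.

start (5,-3,5) = (f(1,0),f(0,1),f(1,1))
replace slot 1: 2·((-3)+5) − 5 = -1 → (-1,-3,5)
replace slot 2: 2·((-1)+5) − (-3) = 11 → (-1,11,5)
replace slot 3: 2·((-1)+11) − 5 = 15 → (-1,11,15)

-1,11,15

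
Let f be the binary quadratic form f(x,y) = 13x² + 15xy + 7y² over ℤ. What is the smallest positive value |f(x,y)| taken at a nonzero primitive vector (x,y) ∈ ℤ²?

translate: b→-11 (≡15 mod 26), so (13,15,7)→(13,-11,5)
flip: (13,-11,5)→(5,11,13)
translate: b→1 (≡11 mod 10), so (5,11,13)→(5,1,7)
reduced (well bottom): (5,1,7) with a≤c, −a<b≤a
well minimum = a = 5

5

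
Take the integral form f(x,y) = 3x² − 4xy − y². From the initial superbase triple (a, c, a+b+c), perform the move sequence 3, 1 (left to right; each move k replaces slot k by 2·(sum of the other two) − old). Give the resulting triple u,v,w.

start (3,-1,-2) = (f(1,0),f(0,1),f(1,1))
replace slot 3: 2·(3+(-1)) − (-2) = 6 → (3,-1,6)
replace slot 1: 2·((-1)+6) − 3 = 7 → (7,-1,6)

7,-1,6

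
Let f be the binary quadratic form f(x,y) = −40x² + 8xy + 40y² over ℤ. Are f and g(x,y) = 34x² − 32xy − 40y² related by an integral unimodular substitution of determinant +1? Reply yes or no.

D₁ = 6464, D₂ = 6464
river cycle of f (length 6): (40, 72, -8), (-8, 72, 40), (40, 8, -40), (-40, 72, 8), (8, 72, -40), (-40, 8, 40)
river cycle of g (length 8): (-40, 32, 34), (34, 36, -38), (-38, 40, 32), (32, 24, -46), (-46, 68, 10), (10, 72, -32), (-32, 56, 26), (26, 48, -40)
cycles differ ⇒ inequivalent

no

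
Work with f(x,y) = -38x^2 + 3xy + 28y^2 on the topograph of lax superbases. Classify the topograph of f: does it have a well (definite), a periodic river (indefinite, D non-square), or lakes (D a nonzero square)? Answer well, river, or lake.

D = b²−4ac = 3² − 4·(-38)·28 = 4265
D > 0 non-square ⇒ indefinite ⇒ periodic river

river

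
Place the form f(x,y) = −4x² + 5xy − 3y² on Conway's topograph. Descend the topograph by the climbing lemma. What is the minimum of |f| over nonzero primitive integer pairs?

translate: b→3 (≡-5 mod 8), so (4,-5,3)→(4,3,2)
flip: (4,3,2)→(2,-3,4)
translate: b→1 (≡-3 mod 4), so (2,-3,4)→(2,1,3)
reduced (well bottom): (2,1,3) with a≤c, −a<b≤a
well minimum |f| = |-2| = 2 (negative-definite)

2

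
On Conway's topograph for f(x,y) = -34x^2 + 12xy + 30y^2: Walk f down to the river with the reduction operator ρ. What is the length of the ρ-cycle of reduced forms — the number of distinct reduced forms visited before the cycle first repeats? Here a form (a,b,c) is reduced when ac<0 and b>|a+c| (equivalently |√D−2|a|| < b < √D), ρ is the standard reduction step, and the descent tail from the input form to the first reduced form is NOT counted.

D = 4224, ⌊√D⌋ = 64
river: ρ → (30,48,-16)
river: ρ → (-16,48,30)
river: ρ → (30,12,-34)
river: ρ → (-34,56,8)
river: ρ → (8,56,-34)
river: ρ → (-34,12,30)
ρ-cycle length = 6 (tail of 0 descent steps not counted)

6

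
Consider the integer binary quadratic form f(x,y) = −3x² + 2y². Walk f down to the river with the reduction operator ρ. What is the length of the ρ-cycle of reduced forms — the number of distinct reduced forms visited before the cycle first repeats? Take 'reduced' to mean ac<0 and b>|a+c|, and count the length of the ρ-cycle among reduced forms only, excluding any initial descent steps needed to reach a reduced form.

D = 24, ⌊√D⌋ = 4
descent: ρ → (2,4,-1)  [lands on river]
river: ρ → (-1,4,2)
ρ-cycle length = 2 (tail of 1 descent step not counted)

2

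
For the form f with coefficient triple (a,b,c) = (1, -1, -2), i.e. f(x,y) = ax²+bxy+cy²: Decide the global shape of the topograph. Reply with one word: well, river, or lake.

D = b²−4ac = (-1)² − 4·1·(-2) = 9
D = 3² is a perfect square ⇒ form factors over ℤ ⇒ lakes

lake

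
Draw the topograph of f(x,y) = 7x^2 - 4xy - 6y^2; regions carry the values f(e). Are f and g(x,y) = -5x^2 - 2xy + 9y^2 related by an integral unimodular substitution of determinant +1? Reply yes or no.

D₁ = 184, D₂ = 184
river cycle of f (length 12): (-6, 4, 7), (7, 10, -3), (-3, 8, 10), (10, 12, -1), (-1, 12, 10), (10, 8, -3), (-3, 10, 7), (7, 4, -6), (-6, 8, 5), (5, 12, -2), … (2 more)
river cycle of g (length 12): (-5, 8, 6), (6, 4, -7), (-7, 10, 3), (3, 8, -10), (-10, 12, 1), (1, 12, -10), (-10, 8, 3), (3, 10, -7), (-7, 4, 6), (6, 8, -5), … (2 more)
cycles differ ⇒ inequivalent

no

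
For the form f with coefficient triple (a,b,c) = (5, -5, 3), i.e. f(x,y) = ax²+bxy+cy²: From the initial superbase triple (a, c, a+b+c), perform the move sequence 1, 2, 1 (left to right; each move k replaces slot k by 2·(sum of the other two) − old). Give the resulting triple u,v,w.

start (5,3,3) = (f(1,0),f(0,1),f(1,1))
replace slot 1: 2·(3+3) − 5 = 7 → (7,3,3)
replace slot 2: 2·(7+3) − 3 = 17 → (7,17,3)
replace slot 1: 2·(17+3) − 7 = 33 → (33,17,3)

33,17,3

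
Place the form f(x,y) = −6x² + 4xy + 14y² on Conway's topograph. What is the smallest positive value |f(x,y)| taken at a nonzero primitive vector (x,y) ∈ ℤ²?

descent: ρ → (14,-4,-6)
descent: ρ → (-6,16,4)  [lands on river]
river: ρ → (4,16,-6)
river: ρ → (-6,8,12)
river: ρ → (12,16,-2)
river: ρ → (-2,16,12)
river: ρ → (12,8,-6)
closes: descent 2, river 6
min |a| on river = 2

2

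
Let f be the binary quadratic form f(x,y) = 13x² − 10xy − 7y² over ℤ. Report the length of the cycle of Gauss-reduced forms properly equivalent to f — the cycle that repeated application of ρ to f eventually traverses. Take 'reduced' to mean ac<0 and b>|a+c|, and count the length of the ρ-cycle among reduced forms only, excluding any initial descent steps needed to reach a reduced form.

D = 464, ⌊√D⌋ = 21
descent: ρ → (-7,10,13)  [lands on river]
river: ρ → (13,16,-4)
river: ρ → (-4,16,13)
river: ρ → (13,10,-7)
river: ρ → (-7,18,5)
river: ρ → (5,12,-16)
river: ρ → (-16,20,1)
river: ρ → (1,20,-16)
river: ρ → (-16,12,5)
river: ρ → (5,18,-7)
ρ-cycle length = 10 (tail of 1 descent step not counted)

10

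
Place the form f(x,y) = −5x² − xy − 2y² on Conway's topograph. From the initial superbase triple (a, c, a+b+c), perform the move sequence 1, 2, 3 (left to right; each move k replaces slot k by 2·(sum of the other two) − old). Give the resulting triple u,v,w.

start (-5,-2,-8) = (f(1,0),f(0,1),f(1,1))
replace slot 1: 2·((-2)+(-8)) − (-5) = -15 → (-15,-2,-8)
replace slot 2: 2·((-15)+(-8)) − (-2) = -44 → (-15,-44,-8)
replace slot 3: 2·((-15)+(-44)) − (-8) = -110 → (-15,-44,-110)

-15,-44,-110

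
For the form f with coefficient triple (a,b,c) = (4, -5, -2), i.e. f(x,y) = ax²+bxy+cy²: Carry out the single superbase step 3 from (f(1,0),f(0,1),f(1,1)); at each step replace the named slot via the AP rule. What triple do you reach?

start (4,-2,-3) = (f(1,0),f(0,1),f(1,1))
replace slot 3: 2·(4+(-2)) − (-3) = 7 → (4,-2,7)

4,-2,7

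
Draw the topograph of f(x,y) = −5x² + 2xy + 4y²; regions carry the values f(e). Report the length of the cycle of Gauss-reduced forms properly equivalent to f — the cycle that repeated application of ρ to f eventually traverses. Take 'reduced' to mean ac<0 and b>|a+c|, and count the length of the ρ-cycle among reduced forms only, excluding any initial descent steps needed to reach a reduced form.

D = 84, ⌊√D⌋ = 9
river: ρ → (4,6,-3)
river: ρ → (-3,6,4)
river: ρ → (4,2,-5)
river: ρ → (-5,8,1)
river: ρ → (1,8,-5)
river: ρ → (-5,2,4)
ρ-cycle length = 6 (tail of 0 descent steps not counted)

6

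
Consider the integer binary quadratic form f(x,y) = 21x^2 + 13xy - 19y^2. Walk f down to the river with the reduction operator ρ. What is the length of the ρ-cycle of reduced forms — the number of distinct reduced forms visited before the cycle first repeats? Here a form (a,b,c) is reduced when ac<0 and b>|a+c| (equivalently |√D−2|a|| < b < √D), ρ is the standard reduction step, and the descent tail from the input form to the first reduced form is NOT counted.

D = 1765, ⌊√D⌋ = 42
river: ρ → (-19,25,15)
river: ρ → (15,35,-9)
river: ρ → (-9,37,11)
river: ρ → (11,29,-21)
river: ρ → (-21,13,19)
river: ρ → (19,25,-15)
river: ρ → (-15,35,9)
river: ρ → (9,37,-11)
river: ρ → (-11,29,21)
river: ρ → (21,13,-19)
ρ-cycle length = 10 (tail of 0 descent steps not counted)

10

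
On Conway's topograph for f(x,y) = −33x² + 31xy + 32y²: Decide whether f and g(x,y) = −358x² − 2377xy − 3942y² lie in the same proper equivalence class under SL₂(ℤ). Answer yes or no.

D₁ = 5185, D₂ = 5185
river cycle of f (length 18): (32, 33, -32), (-32, 31, 33), (33, 35, -30), (-30, 25, 38), (38, 51, -17), (-17, 51, 38), (38, 25, -30), (-30, 35, 33), (33, 31, -32), (-32, 33, 32), … (8 more)
river cycle of g (length 18): (-33, 31, 32), (32, 33, -32), (-32, 31, 33), (33, 35, -30), (-30, 25, 38), (38, 51, -17), (-17, 51, 38), (38, 25, -30), (-30, 35, 33), (33, 31, -32), … (8 more)
cycles coincide ⇒ equivalent

yes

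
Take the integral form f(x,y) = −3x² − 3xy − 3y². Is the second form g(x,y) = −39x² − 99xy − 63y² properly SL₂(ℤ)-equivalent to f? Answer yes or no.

D₁ = -27, D₂ = -27
f is negative-definite; reduce −f:
−f: reduced (well bottom): (3,3,3) with a≤c, −a<b≤a
flip sign back: reduced form of f is (-3,-3,-3)
g is negative-definite; reduce −g:
−g: translate: b→21 (≡99 mod 78), so (39,99,63)→(39,21,3)
−g: flip: (39,21,3)→(3,-21,39)
−g: translate: b→3 (≡-21 mod 6), so (3,-21,39)→(3,3,3)
−g: reduced (well bottom): (3,3,3) with a≤c, −a<b≤a
flip sign back: reduced form of g is (-3,-3,-3)
reduced forms (-3, -3, -3) vs (-3, -3, -3) ⇒ equivalent

yes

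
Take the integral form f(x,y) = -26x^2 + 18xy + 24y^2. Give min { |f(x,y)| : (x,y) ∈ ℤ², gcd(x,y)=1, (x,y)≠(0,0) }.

river: ρ → (24,30,-20)
river: ρ → (-20,50,4)
river: ρ → (4,46,-44)
river: ρ → (-44,42,6)
river: ρ → (6,42,-44)
river: ρ → (-44,46,4)
river: ρ → (4,50,-20)
river: ρ → (-20,30,24)
river: ρ → (24,18,-26)
river: ρ → (-26,34,16)
river: ρ → (16,30,-30)
river: ρ → (-30,30,16)
river: ρ → (16,34,-26)
river: ρ → (-26,18,24)
closes: descent 0, river 14
min |a| on river = 4

4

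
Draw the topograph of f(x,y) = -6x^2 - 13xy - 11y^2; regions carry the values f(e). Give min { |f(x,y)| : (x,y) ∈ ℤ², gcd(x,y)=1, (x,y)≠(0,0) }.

translate: b→1 (≡13 mod 12), so (6,13,11)→(6,1,4)
flip: (6,1,4)→(4,-1,6)
reduced (well bottom): (4,-1,6) with a≤c, −a<b≤a
well minimum |f| = |-4| = 4 (negative-definite)

4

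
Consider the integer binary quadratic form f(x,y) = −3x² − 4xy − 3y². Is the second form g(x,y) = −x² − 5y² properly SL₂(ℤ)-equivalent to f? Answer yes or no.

D₁ = -20, D₂ = -20
f is negative-definite; reduce −f:
−f: translate: b→-2 (≡4 mod 6), so (3,4,3)→(3,-2,2)
−f: flip: (3,-2,2)→(2,2,3)
−f: reduced (well bottom): (2,2,3) with a≤c, −a<b≤a
flip sign back: reduced form of f is (-2,-2,-3)
g is negative-definite; reduce −g:
−g: reduced (well bottom): (1,0,5) with a≤c, −a<b≤a
flip sign back: reduced form of g is (-1,0,-5)
reduced forms (-2, -2, -3) vs (-1, 0, -5) ⇒ inequivalent

no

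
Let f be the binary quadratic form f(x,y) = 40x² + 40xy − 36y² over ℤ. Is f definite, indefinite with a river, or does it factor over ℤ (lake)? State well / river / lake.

D = b²−4ac = 40² − 4·40·(-36) = 7360
D > 0 non-square ⇒ indefinite ⇒ periodic river

river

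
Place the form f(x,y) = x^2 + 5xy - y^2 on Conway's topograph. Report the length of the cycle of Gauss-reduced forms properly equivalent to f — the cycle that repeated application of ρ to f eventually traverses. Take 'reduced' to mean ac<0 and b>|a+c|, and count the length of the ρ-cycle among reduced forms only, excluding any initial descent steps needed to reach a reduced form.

D = 29, ⌊√D⌋ = 5
river: ρ → (-1,5,1)
river: ρ → (1,5,-1)
ρ-cycle length = 2 (tail of 0 descent steps not counted)

2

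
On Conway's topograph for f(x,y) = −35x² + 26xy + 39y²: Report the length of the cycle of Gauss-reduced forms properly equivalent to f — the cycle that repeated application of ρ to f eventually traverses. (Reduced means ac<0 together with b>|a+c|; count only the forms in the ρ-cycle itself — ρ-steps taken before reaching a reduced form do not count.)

D = 6136, ⌊√D⌋ = 78
river: ρ → (39,52,-22)
river: ρ → (-22,36,55)
river: ρ → (55,74,-3)
river: ρ → (-3,76,30)
river: ρ → (30,44,-35)
river: ρ → (-35,26,39)
ρ-cycle length = 6 (tail of 0 descent steps not counted)

6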